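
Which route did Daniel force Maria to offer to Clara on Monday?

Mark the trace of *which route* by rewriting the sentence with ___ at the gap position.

Underlying clause: Daniel did force Maria to offer which route to Clara on Monday.
'which route' is the direct object of 'offer'. The gap is right after 'offer'.

Which route did Daniel force Maria to offer ___ to Clara on Monday?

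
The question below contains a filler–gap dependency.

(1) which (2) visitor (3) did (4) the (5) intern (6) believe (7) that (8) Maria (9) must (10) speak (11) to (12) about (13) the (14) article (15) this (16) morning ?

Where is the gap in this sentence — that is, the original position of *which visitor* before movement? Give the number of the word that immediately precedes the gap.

Underlying clause: The intern did believe that Maria must speak to which visitor about the article this morning.
'which visitor' functions as the object of the preposition 'to'. Wh-movement fronts it, leaving a gap right after 'to':
Which visitor did the intern believe that Maria must speak to ___ about the article this morning?
'to' is word 11.

11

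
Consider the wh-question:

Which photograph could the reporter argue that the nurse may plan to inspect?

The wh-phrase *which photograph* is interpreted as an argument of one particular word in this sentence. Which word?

Pre-movement form: The reporter could argue that the nurse may plan to inspect which photograph.
The filler 'which photograph' is interpreted as the direct object of 'inspect'. Wh-movement fronts it, leaving a gap right after 'inspect':
Which photograph could the reporter argue that the nurse may plan to inspect ___?

inspect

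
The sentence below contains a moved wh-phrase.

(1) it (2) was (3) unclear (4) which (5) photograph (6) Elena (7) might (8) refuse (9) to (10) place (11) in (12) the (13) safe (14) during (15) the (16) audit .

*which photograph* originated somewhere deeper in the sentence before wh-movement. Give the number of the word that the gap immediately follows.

10

Pre-movement form: Elena might refuse to place which photograph in the safe during the audit.
The filler 'which photograph' is interpreted as the direct object of 'place'. Wh-movement fronts it, leaving a gap right after 'place':
It was unclear which photograph Elena might refuse to place ___ in the safe during the audit.
'place' is word 10.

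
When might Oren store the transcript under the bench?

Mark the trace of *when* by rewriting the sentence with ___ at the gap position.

In situ: Oren might store the transcript under the bench when.
'when' is the temporal adjunct. The gap is right after 'bench'.

When might Oren store the transcript under the bench ___?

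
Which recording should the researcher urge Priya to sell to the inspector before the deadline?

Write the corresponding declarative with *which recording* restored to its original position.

The researcher should urge Priya to sell which recording to the inspector before the deadline.

The filler 'which recording' is interpreted as the direct object of 'sell'. Wh-movement fronts it, leaving a gap right after 'sell':
Which recording should the researcher urge Priya to sell ___ to the inspector before the deadline?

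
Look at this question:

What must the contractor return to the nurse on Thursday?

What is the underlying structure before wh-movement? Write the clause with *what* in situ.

The contractor must return what to the nurse on Thursday.

'what' is the direct object of 'return'. Wh-movement fronts it, leaving a gap right after 'return':
What must the contractor return ___ to the nurse on Thursday?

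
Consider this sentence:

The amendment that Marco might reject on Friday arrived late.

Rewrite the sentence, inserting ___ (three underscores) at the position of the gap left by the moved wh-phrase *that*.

The filler 'that' is interpreted as the direct object of 'reject'. The gap is right after 'reject'.

The amendment that Marco might reject ___ on Friday arrived late.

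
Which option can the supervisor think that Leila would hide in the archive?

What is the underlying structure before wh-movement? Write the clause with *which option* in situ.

The supervisor can think that Leila would hide which option in the archive.

The filler 'which option' is interpreted as the direct object of 'hide'. Wh-movement fronts it, leaving a gap right after 'hide':
Which option can the supervisor think that Leila would hide ___ in the archive?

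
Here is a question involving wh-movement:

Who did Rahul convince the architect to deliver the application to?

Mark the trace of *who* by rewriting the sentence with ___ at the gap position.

Before movement: Rahul did convince the architect to deliver the application to who.
'who' is the object of the preposition 'to' (recipient of 'deliver'). The gap is right after 'to'.

Who did Rahul convince the architect to deliver the application to ___?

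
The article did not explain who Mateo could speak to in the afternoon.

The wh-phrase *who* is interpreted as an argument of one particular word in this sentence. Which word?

Before movement: Mateo could speak to who in the afternoon.
'who' is the object of the preposition 'to'. Wh-movement fronts it, leaving a gap right after 'to':
The article did not explain who Mateo could speak to ___ in the afternoon.

to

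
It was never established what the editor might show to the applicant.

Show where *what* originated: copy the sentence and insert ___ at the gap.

Before movement: The editor might show what to the applicant.
The filler 'what' is interpreted as the direct object of 'show'. The gap is right after 'show'.

It was never established what the editor might show ___ to the applicant.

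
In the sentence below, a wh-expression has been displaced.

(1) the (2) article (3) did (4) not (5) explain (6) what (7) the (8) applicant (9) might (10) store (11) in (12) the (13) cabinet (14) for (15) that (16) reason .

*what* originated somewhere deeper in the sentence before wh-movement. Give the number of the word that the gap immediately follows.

Pre-movement form: The applicant might store what in the cabinet for that reason.
'what' functions as the direct object of 'store'. Fronting leaves a gap immediately after 'store':
The article did not explain what the applicant might store ___ in the cabinet for that reason.
'store' is word 10.

10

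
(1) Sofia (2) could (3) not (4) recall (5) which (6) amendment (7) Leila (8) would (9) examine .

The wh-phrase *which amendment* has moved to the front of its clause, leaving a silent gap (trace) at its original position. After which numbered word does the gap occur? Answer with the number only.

9

In situ: Leila would examine which amendment.
'which amendment' is the direct object of 'examine'. Fronting leaves a gap immediately after 'examine':
Sofia could not recall which amendment Leila would examine ___.
'examine' is word 9.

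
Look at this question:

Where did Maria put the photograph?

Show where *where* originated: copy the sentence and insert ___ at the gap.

In situ: Maria did put the photograph where.
'where' functions as the locative complement of 'put'. The gap is right after 'photograph'.

Where did Maria put the photograph ___?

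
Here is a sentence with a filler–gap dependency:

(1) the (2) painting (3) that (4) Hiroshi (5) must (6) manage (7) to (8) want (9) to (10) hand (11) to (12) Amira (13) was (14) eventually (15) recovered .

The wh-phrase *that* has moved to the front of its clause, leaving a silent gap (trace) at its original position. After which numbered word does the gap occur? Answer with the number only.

10

'that' functions as the direct object of 'hand'. It moves to the left edge, and the trace sits right after 'hand':
The painting that Hiroshi must manage to want to hand ___ to Amira was eventually recovered.
'hand' is word 10.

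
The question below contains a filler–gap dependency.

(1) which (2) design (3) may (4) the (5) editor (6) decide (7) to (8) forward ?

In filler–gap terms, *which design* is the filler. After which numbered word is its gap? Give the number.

8

Before movement: The editor may decide to forward which design.
'which design' is the direct object of 'forward'. It moves to the left edge, and the trace sits right after 'forward':
Which design may the editor decide to forward ___?
'forward' is word 8.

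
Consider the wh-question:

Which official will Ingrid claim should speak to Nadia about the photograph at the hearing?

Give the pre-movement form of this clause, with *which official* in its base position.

Ingrid will claim which official should speak to Nadia about the photograph at the hearing.

The filler 'which official' is interpreted as the subject of the clause embedded under 'claim'. Fronting leaves a gap immediately after 'claim':
Which official will Ingrid claim ___ should speak to Nadia about the photograph at the hearing?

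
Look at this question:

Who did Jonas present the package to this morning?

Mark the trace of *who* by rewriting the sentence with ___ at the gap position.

In situ: Jonas did present the package to who this morning.
The filler 'who' is interpreted as the object of the preposition 'to' (recipient of 'present'). The gap is right after 'to'.

Who did Jonas present the package to ___ this morning?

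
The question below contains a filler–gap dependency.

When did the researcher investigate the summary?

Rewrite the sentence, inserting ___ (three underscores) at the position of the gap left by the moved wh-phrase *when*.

In situ: The researcher did investigate the summary when.
'when' is the temporal adjunct. The gap is right after 'summary'.

When did the researcher investigate the summary ___?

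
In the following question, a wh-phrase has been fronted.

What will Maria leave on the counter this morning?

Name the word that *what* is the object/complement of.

In situ: Maria will leave what on the counter this morning.
'what' is the direct object of 'leave'. It moves to the left edge, and the trace sits right after 'leave':
What will Maria leave ___ on the counter this morning?

leave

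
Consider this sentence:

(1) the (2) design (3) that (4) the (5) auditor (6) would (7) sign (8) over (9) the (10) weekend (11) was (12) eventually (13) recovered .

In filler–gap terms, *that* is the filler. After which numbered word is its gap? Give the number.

7

'that' functions as the direct object of 'sign'. Wh-movement fronts it, leaving a gap right after 'sign':
The design that the auditor would sign ___ over the weekend was eventually recovered.
'sign' is word 7.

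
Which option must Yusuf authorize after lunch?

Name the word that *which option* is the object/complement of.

authorize

In situ: Yusuf must authorize which option after lunch.
'which option' is the direct object of 'authorize'. Wh-movement fronts it, leaving a gap right after 'authorize':
Which option must Yusuf authorize ___ after lunch?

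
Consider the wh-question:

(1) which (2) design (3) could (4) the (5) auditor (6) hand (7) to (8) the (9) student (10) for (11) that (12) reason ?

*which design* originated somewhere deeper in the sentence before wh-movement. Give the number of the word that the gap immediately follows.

Pre-movement form: The auditor could hand which design to the student for that reason.
'which design' functions as the direct object of 'hand'. Fronting leaves a gap immediately after 'hand':
Which design could the auditor hand ___ to the student for that reason?
'hand' is word 6.

6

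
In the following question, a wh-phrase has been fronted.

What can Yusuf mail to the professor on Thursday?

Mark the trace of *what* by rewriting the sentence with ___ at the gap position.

Pre-movement form: Yusuf can mail what to the professor on Thursday.
The filler 'what' is interpreted as the direct object of 'mail'. The gap is right after 'mail'.

What can Yusuf mail ___ to the professor on Thursday?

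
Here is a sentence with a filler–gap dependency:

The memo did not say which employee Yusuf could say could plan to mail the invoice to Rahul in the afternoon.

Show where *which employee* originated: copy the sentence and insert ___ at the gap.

Pre-movement form: Yusuf could say which employee could plan to mail the invoice to Rahul in the afternoon.
'which employee' functions as the subject of the clause embedded under 'say'. The gap is right after 'say'.

The memo did not say which employee Yusuf could say ___ could plan to mail the invoice to Rahul in the afternoon.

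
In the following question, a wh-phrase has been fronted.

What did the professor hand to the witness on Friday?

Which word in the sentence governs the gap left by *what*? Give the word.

hand

Underlying clause: The professor did hand what to the witness on Friday.
The filler 'what' is interpreted as the direct object of 'hand'. Fronting leaves a gap immediately after 'hand':
What did the professor hand ___ to the witness on Friday?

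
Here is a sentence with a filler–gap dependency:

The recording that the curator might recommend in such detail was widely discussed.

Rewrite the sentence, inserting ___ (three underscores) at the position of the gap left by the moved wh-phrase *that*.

The recording that the curator might recommend ___ in such detail was widely discussed.

'that' is the direct object of 'recommend'. The gap is right after 'recommend'.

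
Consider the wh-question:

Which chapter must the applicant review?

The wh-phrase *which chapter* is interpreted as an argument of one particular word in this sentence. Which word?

Underlying clause: The applicant must review which chapter.
The filler 'which chapter' is interpreted as the direct object of 'review'. It moves to the left edge, and the trace sits right after 'review':
Which chapter must the applicant review ___?

review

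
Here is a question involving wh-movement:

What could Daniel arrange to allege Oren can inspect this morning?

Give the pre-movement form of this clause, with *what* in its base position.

The filler 'what' is interpreted as the direct object of 'inspect'. Fronting leaves a gap immediately after 'inspect':
What could Daniel arrange to allege Oren can inspect ___ this morning?

Daniel could arrange to allege Oren can inspect what this morning.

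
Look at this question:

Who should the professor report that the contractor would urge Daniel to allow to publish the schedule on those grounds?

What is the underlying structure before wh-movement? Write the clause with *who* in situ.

'who' is the direct object of 'allow'. It moves to the left edge, and the trace sits right after 'allow':
Who should the professor report that the contractor would urge Daniel to allow ___ to publish the schedule on those grounds?

The professor should report that the contractor would urge Daniel to allow who to publish the schedule on those grounds.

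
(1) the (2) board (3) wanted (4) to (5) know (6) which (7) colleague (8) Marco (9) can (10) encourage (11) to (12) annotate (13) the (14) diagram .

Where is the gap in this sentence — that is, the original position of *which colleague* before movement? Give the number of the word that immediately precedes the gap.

Pre-movement form: Marco can encourage which colleague to annotate the diagram.
The filler 'which colleague' is interpreted as the direct object of 'encourage'. It moves to the left edge, and the trace sits right after 'encourage':
The board wanted to know which colleague Marco can encourage ___ to annotate the diagram.
'encourage' is word 10.

10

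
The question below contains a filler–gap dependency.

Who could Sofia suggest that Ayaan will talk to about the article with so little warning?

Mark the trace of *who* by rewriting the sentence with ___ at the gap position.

Who could Sofia suggest that Ayaan will talk to ___ about the article with so little warning?

Pre-movement form: Sofia could suggest that Ayaan will talk to who about the article with so little warning.
The filler 'who' is interpreted as the object of the preposition 'to'. The gap is right after 'to'.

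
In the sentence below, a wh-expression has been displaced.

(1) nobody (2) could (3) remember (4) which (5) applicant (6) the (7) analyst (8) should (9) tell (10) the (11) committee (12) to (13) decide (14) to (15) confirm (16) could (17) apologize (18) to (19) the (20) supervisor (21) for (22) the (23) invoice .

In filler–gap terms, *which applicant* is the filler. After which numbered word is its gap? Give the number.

Underlying clause: The analyst should tell the committee to decide to confirm which applicant could apologize to the supervisor for the invoice.
'which applicant' is the subject of the clause embedded under 'confirm'. It moves to the left edge, and the trace sits right after 'confirm':
Nobody could remember which applicant the analyst should tell the committee to decide to confirm ___ could apologize to the supervisor for the invoice.
'confirm' is word 15.

15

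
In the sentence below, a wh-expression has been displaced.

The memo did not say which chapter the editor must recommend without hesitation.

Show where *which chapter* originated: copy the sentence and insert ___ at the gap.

In situ: The editor must recommend which chapter without hesitation.
The filler 'which chapter' is interpreted as the direct object of 'recommend'. The gap is right after 'recommend'.

The memo did not say which chapter the editor must recommend ___ without hesitation.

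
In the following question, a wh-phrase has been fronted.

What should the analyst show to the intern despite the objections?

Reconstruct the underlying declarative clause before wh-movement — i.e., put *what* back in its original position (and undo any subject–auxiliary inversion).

The analyst should show what to the intern despite the objections.

'what' functions as the direct object of 'show'. It moves to the left edge, and the trace sits right after 'show':
What should the analyst show ___ to the intern despite the objections?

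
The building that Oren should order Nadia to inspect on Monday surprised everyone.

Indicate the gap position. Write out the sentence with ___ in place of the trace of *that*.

'that' functions as the direct object of 'inspect'. The gap is right after 'inspect'.

The building that Oren should order Nadia to inspect ___ on Monday surprised everyone.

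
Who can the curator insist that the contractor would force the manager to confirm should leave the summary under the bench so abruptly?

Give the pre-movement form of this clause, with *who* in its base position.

The curator can insist that the contractor would force the manager to confirm who should leave the summary under the bench so abruptly.

'who' functions as the subject of the clause embedded under 'confirm'. It moves to the left edge, and the trace sits right after 'confirm':
Who can the curator insist that the contractor would force the manager to confirm ___ should leave the summary under the bench so abruptly?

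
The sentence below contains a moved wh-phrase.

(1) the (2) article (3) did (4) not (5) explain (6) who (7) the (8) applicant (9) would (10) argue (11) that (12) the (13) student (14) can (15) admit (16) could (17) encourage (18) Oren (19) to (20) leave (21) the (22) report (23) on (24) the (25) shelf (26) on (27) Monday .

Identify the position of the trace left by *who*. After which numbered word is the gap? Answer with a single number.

Pre-movement form: The applicant would argue that the student can admit who could encourage Oren to leave the report on the shelf on Monday.
'who' functions as the subject of the clause embedded under 'admit'. Wh-movement fronts it, leaving a gap right after 'admit':
The article did not explain who the applicant would argue that the student can admit ___ could encourage Oren to leave the report on the shelf on Monday.
'admit' is word 15.

15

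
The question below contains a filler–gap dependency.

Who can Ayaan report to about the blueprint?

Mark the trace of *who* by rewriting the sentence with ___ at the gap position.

In situ: Ayaan can report to who about the blueprint.
The filler 'who' is interpreted as the object of the preposition 'to'. The gap is right after 'to'.

Who can Ayaan report to ___ about the blueprint?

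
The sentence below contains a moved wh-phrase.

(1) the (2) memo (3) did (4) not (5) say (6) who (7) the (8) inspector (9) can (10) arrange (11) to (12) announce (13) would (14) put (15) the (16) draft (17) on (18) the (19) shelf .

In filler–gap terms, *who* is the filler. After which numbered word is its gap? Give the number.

12

Pre-movement form: The inspector can arrange to announce who would put the draft on the shelf.
'who' functions as the subject of the clause embedded under 'announce'. It moves to the left edge, and the trace sits right after 'announce':
The memo did not say who the inspector can arrange to announce ___ would put the draft on the shelf.
'announce' is word 12.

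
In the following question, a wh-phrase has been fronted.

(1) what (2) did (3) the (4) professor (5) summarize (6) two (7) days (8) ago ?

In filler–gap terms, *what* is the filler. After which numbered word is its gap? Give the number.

5

Before movement: The professor did summarize what two days ago.
The filler 'what' is interpreted as the direct object of 'summarize'. It moves to the left edge, and the trace sits right after 'summarize':
What did the professor summarize ___ two days ago?
'summarize' is word 5.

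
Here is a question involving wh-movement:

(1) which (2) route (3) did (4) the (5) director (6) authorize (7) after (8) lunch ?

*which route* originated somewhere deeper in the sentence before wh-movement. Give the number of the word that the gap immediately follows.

Pre-movement form: The director did authorize which route after lunch.
'which route' is the direct object of 'authorize'. It moves to the left edge, and the trace sits right after 'authorize':
Which route did the director authorize ___ after lunch?
'authorize' is word 6.

6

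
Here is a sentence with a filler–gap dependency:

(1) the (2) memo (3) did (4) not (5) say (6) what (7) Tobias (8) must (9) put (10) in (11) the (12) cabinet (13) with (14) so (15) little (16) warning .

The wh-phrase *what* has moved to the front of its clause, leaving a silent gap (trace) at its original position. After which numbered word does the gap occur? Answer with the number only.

9

Pre-movement form: Tobias must put what in the cabinet with so little warning.
The filler 'what' is interpreted as the direct object of 'put'. Wh-movement fronts it, leaving a gap right after 'put':
The memo did not say what Tobias must put ___ in the cabinet with so little warning.
'put' is word 9.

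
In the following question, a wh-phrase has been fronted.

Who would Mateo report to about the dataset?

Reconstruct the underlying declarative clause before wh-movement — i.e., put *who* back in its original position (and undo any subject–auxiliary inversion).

'who' is the object of the preposition 'to'. Fronting leaves a gap immediately after 'to':
Who would Mateo report to ___ about the dataset?

Mateo would report to who about the dataset.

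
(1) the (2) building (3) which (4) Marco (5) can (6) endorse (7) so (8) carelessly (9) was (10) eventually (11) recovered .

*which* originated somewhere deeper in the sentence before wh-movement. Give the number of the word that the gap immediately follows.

The filler 'which' is interpreted as the direct object of 'endorse'. Fronting leaves a gap immediately after 'endorse':
The building which Marco can endorse ___ so carelessly was eventually recovered.
'endorse' is word 6.

6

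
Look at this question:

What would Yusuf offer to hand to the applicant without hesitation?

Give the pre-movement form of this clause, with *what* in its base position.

'what' functions as the direct object of 'hand'. Wh-movement fronts it, leaving a gap right after 'hand':
What would Yusuf offer to hand ___ to the applicant without hesitation?

Yusuf would offer to hand what to the applicant without hesitation.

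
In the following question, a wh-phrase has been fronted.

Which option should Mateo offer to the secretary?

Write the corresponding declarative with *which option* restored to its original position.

'which option' functions as the direct object of 'offer'. Fronting leaves a gap immediately after 'offer':
Which option should Mateo offer ___ to the secretary?

Mateo should offer which option to the secretary.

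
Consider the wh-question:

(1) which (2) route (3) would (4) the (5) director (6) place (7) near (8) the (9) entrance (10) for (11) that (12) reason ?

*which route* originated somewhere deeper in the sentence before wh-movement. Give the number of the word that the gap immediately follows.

Underlying clause: The director would place which route near the entrance for that reason.
'which route' is the direct object of 'place'. Fronting leaves a gap immediately after 'place':
Which route would the director place ___ near the entrance for that reason?
'place' is word 6.

6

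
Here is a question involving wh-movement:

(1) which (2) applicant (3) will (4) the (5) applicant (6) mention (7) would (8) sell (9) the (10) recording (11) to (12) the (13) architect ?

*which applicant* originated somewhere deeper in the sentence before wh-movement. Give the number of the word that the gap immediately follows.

In situ: The applicant will mention which applicant would sell the recording to the architect.
'which applicant' is the subject of the clause embedded under 'mention'. Fronting leaves a gap immediately after 'mention':
Which applicant will the applicant mention ___ would sell the recording to the architect?
'mention' is word 6.

6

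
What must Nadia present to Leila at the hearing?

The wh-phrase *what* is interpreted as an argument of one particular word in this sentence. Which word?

Underlying clause: Nadia must present what to Leila at the hearing.
'what' is the direct object of 'present'. Fronting leaves a gap immediately after 'present':
What must Nadia present ___ to Leila at the hearing?

present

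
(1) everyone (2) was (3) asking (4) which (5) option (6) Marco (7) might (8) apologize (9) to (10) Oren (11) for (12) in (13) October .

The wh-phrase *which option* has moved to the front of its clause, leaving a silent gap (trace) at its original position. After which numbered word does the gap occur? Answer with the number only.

Before movement: Marco might apologize to Oren for which option in October.
'which option' is the object of the preposition 'for'. Wh-movement fronts it, leaving a gap right after 'for':
Everyone was asking which option Marco might apologize to Oren for ___ in October.
'for' is word 11.

11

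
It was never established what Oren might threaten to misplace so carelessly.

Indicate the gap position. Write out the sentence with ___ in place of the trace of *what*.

It was never established what Oren might threaten to misplace ___ so carelessly.

Underlying clause: Oren might threaten to misplace what so carelessly.
'what' functions as the direct object of 'misplace'. The gap is right after 'misplace'.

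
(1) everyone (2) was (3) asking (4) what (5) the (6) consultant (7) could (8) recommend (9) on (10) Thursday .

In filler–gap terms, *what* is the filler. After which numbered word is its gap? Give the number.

Pre-movement form: The consultant could recommend what on Thursday.
'what' is the direct object of 'recommend'. Fronting leaves a gap immediately after 'recommend':
Everyone was asking what the consultant could recommend ___ on Thursday.
'recommend' is word 8.

8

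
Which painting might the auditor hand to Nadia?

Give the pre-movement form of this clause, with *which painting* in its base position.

The auditor might hand which painting to Nadia.

The filler 'which painting' is interpreted as the direct object of 'hand'. Wh-movement fronts it, leaving a gap right after 'hand':
Which painting might the auditor hand ___ to Nadia?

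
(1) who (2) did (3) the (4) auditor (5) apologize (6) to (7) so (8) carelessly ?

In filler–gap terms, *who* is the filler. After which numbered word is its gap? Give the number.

Underlying clause: The auditor did apologize to who so carelessly.
The filler 'who' is interpreted as the object of the preposition 'to'. Wh-movement fronts it, leaving a gap right after 'to':
Who did the auditor apologize to ___ so carelessly?
'to' is word 6.

6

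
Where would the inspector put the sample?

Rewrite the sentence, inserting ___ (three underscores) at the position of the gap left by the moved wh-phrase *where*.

Where would the inspector put the sample ___?

Before movement: The inspector would put the sample where.
'where' functions as the locative complement of 'put'. The gap is right after 'sample'.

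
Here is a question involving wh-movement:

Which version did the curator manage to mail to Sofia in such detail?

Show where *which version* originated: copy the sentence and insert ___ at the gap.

Which version did the curator manage to mail ___ to Sofia in such detail?

Underlying clause: The curator did manage to mail which version to Sofia in such detail.
'which version' is the direct object of 'mail'. The gap is right after 'mail'.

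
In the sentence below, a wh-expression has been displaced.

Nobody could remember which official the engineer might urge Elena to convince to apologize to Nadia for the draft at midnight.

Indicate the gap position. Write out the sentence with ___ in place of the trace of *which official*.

Nobody could remember which official the engineer might urge Elena to convince ___ to apologize to Nadia for the draft at midnight.

Before movement: The engineer might urge Elena to convince which official to apologize to Nadia for the draft at midnight.
'which official' is the direct object of 'convince'. The gap is right after 'convince'.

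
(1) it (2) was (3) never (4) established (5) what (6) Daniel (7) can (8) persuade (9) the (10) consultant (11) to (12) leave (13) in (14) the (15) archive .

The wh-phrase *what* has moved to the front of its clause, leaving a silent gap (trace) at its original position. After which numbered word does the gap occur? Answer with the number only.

In situ: Daniel can persuade the consultant to leave what in the archive.
'what' is the direct object of 'leave'. It moves to the left edge, and the trace sits right after 'leave':
It was never established what Daniel can persuade the consultant to leave ___ in the archive.
'leave' is word 12.

12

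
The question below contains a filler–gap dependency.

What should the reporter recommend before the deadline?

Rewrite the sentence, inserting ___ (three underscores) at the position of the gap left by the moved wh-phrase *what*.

What should the reporter recommend ___ before the deadline?

Before movement: The reporter should recommend what before the deadline.
'what' is the direct object of 'recommend'. The gap is right after 'recommend'.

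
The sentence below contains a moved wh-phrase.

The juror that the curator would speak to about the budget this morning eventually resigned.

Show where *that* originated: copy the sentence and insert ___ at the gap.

The juror that the curator would speak to ___ about the budget this morning eventually resigned.

'that' is the object of the preposition 'to'. The gap is right after 'to'.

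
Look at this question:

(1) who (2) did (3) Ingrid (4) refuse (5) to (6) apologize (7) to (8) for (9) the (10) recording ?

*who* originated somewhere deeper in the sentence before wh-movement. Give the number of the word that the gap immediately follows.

7

In situ: Ingrid did refuse to apologize to who for the recording.
'who' is the object of the preposition 'to'. It moves to the left edge, and the trace sits right after 'to':
Who did Ingrid refuse to apologize to ___ for the recording?
'to' is word 7.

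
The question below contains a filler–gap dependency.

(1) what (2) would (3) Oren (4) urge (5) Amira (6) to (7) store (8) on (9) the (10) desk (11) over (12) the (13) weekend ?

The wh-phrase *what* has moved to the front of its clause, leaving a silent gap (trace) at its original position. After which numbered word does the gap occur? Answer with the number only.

In situ: Oren would urge Amira to store what on the desk over the weekend.
'what' functions as the direct object of 'store'. Fronting leaves a gap immediately after 'store':
What would Oren urge Amira to store ___ on the desk over the weekend?
'store' is word 7.

7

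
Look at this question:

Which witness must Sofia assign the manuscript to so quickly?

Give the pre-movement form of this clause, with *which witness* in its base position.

Sofia must assign the manuscript to which witness so quickly.

'which witness' is the object of the preposition 'to' (recipient of 'assign'). Fronting leaves a gap immediately after 'to':
Which witness must Sofia assign the manuscript to ___ so quickly?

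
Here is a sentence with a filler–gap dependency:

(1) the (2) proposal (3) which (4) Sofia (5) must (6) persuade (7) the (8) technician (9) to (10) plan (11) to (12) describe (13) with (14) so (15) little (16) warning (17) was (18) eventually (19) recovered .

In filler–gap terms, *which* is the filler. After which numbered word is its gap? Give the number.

12

'which' functions as the direct object of 'describe'. It moves to the left edge, and the trace sits right after 'describe':
The proposal which Sofia must persuade the technician to plan to describe ___ with so little warning was eventually recovered.
'describe' is word 12.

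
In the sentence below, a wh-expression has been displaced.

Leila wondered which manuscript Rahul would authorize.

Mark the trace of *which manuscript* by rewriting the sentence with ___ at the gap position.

Leila wondered which manuscript Rahul would authorize ___.

Pre-movement form: Rahul would authorize which manuscript.
'which manuscript' is the direct object of 'authorize'. The gap is right after 'authorize'.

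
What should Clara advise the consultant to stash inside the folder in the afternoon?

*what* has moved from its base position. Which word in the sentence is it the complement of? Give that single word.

stash

Before movement: Clara should advise the consultant to stash what inside the folder in the afternoon.
'what' functions as the direct object of 'stash'. It moves to the left edge, and the trace sits right after 'stash':
What should Clara advise the consultant to stash ___ inside the folder in the afternoon?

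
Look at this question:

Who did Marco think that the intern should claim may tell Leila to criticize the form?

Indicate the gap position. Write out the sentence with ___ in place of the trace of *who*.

Who did Marco think that the intern should claim ___ may tell Leila to criticize the form?

In situ: Marco did think that the intern should claim who may tell Leila to criticize the form.
'who' is the subject of the clause embedded under 'claim'. The gap is right after 'claim'.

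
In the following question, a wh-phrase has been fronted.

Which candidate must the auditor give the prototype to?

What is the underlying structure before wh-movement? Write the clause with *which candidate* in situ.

The auditor must give the prototype to which candidate.

The filler 'which candidate' is interpreted as the object of the preposition 'to' (recipient of 'give'). Fronting leaves a gap immediately after 'to':
Which candidate must the auditor give the prototype to ___?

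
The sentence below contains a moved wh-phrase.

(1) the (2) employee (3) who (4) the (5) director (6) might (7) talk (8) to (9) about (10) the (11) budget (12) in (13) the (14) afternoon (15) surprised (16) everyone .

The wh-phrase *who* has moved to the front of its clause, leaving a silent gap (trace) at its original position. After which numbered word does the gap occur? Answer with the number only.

The filler 'who' is interpreted as the object of the preposition 'to'. It moves to the left edge, and the trace sits right after 'to':
The employee who the director might talk to ___ about the budget in the afternoon surprised everyone.
'to' is word 8.

8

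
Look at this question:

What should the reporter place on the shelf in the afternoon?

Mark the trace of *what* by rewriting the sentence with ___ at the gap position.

Before movement: The reporter should place what on the shelf in the afternoon.
'what' is the direct object of 'place'. The gap is right after 'place'.

What should the reporter place ___ on the shelf in the afternoon?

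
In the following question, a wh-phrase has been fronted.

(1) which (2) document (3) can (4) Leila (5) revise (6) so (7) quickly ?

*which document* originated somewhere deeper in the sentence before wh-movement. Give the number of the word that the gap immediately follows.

5

Before movement: Leila can revise which document so quickly.
'which document' functions as the direct object of 'revise'. It moves to the left edge, and the trace sits right after 'revise':
Which document can Leila revise ___ so quickly?
'revise' is word 5.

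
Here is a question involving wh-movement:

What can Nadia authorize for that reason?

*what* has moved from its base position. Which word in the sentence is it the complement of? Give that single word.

Before movement: Nadia can authorize what for that reason.
The filler 'what' is interpreted as the direct object of 'authorize'. Fronting leaves a gap immediately after 'authorize':
What can Nadia authorize ___ for that reason?

authorize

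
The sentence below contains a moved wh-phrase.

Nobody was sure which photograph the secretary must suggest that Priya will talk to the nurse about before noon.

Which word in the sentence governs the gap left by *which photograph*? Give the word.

Pre-movement form: The secretary must suggest that Priya will talk to the nurse about which photograph before noon.
'which photograph' is the object of the preposition 'about'. Fronting leaves a gap immediately after 'about':
Nobody was sure which photograph the secretary must suggest that Priya will talk to the nurse about ___ before noon.

about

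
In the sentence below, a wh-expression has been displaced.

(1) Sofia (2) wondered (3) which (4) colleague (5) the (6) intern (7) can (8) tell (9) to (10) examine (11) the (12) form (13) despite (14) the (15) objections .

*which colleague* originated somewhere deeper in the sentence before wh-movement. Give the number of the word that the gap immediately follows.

In situ: The intern can tell which colleague to examine the form despite the objections.
The filler 'which colleague' is interpreted as the direct object of 'tell'. It moves to the left edge, and the trace sits right after 'tell':
Sofia wondered which colleague the intern can tell ___ to examine the form despite the objections.
'tell' is word 8.

8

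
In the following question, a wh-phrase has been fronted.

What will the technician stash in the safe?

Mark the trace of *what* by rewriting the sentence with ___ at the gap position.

What will the technician stash ___ in the safe?

Before movement: The technician will stash what in the safe.
The filler 'what' is interpreted as the direct object of 'stash'. The gap is right after 'stash'.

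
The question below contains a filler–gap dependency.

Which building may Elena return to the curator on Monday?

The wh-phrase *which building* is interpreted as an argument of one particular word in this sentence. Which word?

Before movement: Elena may return which building to the curator on Monday.
The filler 'which building' is interpreted as the direct object of 'return'. Fronting leaves a gap immediately after 'return':
Which building may Elena return ___ to the curator on Monday?

return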